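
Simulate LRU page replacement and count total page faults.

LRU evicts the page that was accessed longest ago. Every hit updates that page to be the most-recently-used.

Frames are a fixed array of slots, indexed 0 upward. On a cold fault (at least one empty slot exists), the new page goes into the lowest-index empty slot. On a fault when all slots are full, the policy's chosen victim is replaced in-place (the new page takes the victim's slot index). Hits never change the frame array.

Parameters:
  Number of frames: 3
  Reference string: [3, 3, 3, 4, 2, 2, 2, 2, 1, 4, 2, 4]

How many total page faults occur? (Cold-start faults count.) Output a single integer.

Step 0: ref 3 → FAULT, frames=[3,-,-]
Step 1: ref 3 → HIT, frames=[3,-,-]
Step 2: ref 3 → HIT, frames=[3,-,-]
Step 3: ref 4 → FAULT, frames=[3,4,-]
Step 4: ref 2 → FAULT, frames=[3,4,2]
Step 5: ref 2 → HIT, frames=[3,4,2]
Step 6: ref 2 → HIT, frames=[3,4,2]
Step 7: ref 2 → HIT, frames=[3,4,2]
Step 8: ref 1 → FAULT (evict 3), frames=[1,4,2]
Step 9: ref 4 → HIT, frames=[1,4,2]
Step 10: ref 2 → HIT, frames=[1,4,2]
Step 11: ref 4 → HIT, frames=[1,4,2]
Total faults: 4

Answer: 4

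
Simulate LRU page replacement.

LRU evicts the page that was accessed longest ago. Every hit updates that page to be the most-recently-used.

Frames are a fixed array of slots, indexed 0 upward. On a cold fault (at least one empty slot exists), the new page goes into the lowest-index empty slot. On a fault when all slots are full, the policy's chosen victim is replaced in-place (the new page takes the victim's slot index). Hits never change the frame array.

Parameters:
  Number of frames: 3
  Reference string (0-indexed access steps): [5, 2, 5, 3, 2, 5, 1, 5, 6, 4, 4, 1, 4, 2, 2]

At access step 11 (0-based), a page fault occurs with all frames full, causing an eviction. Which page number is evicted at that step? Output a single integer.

Step 0: ref 5 -> FAULT, frames=[5,-,-]
Step 1: ref 2 -> FAULT, frames=[5,2,-]
Step 2: ref 5 -> HIT, frames=[5,2,-]
Step 3: ref 3 -> FAULT, frames=[5,2,3]
Step 4: ref 2 -> HIT, frames=[5,2,3]
Step 5: ref 5 -> HIT, frames=[5,2,3]
Step 6: ref 1 -> FAULT, evict 3, frames=[5,2,1]
Step 7: ref 5 -> HIT, frames=[5,2,1]
Step 8: ref 6 -> FAULT, evict 2, frames=[5,6,1]
Step 9: ref 4 -> FAULT, evict 1, frames=[5,6,4]
Step 10: ref 4 -> HIT, frames=[5,6,4]
Step 11: ref 1 -> FAULT, evict 5, frames=[1,6,4]
At step 11: evicted page 5

Answer: 5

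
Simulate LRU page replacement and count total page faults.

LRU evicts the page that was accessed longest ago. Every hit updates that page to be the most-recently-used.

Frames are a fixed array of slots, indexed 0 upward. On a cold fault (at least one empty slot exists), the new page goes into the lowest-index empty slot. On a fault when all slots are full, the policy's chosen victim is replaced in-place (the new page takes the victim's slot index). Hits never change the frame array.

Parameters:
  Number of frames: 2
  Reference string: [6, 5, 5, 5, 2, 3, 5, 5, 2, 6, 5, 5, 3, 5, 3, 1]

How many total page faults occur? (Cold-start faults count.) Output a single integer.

Step 0: ref 6 → FAULT, frames=[6,-]
Step 1: ref 5 → FAULT, frames=[6,5]
Step 2: ref 5 → HIT, frames=[6,5]
Step 3: ref 5 → HIT, frames=[6,5]
Step 4: ref 2 → FAULT (evict 6), frames=[2,5]
Step 5: ref 3 → FAULT (evict 5), frames=[2,3]
Step 6: ref 5 → FAULT (evict 2), frames=[5,3]
Step 7: ref 5 → HIT, frames=[5,3]
Step 8: ref 2 → FAULT (evict 3), frames=[5,2]
Step 9: ref 6 → FAULT (evict 5), frames=[6,2]
Step 10: ref 5 → FAULT (evict 2), frames=[6,5]
Step 11: ref 5 → HIT, frames=[6,5]
Step 12: ref 3 → FAULT (evict 6), frames=[3,5]
Step 13: ref 5 → HIT, frames=[3,5]
Step 14: ref 3 → HIT, frames=[3,5]
Step 15: ref 1 → FAULT (evict 5), frames=[3,1]
Total faults: 10

Answer: 10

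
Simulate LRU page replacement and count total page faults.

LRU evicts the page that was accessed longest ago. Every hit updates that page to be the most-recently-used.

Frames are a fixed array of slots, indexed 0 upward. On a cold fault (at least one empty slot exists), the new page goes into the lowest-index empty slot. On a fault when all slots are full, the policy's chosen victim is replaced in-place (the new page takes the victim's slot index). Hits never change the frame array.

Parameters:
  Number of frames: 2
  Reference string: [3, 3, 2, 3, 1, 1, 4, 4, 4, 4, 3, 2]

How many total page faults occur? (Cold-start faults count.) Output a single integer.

Answer: 6

Derivation:
Step 0: ref 3 → FAULT, frames=[3,-]
Step 1: ref 3 → HIT, frames=[3,-]
Step 2: ref 2 → FAULT, frames=[3,2]
Step 3: ref 3 → HIT, frames=[3,2]
Step 4: ref 1 → FAULT (evict 2), frames=[3,1]
Step 5: ref 1 → HIT, frames=[3,1]
Step 6: ref 4 → FAULT (evict 3), frames=[4,1]
Step 7: ref 4 → HIT, frames=[4,1]
Step 8: ref 4 → HIT, frames=[4,1]
Step 9: ref 4 → HIT, frames=[4,1]
Step 10: ref 3 → FAULT (evict 1), frames=[4,3]
Step 11: ref 2 → FAULT (evict 4), frames=[2,3]
Total faults: 6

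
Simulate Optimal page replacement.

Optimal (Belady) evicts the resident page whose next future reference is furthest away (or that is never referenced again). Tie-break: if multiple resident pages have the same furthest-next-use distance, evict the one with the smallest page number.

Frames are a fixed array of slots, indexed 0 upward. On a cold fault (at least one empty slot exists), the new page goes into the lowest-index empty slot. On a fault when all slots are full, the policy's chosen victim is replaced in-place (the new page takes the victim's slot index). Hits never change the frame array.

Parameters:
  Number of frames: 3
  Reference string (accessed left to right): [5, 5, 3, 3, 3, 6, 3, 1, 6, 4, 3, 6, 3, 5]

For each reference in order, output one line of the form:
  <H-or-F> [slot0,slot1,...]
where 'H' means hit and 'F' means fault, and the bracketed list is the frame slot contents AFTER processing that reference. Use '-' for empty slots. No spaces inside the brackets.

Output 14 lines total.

F [5,-,-]
H [5,-,-]
F [5,3,-]
H [5,3,-]
H [5,3,-]
F [5,3,6]
H [5,3,6]
F [1,3,6]
H [1,3,6]
F [4,3,6]
H [4,3,6]
H [4,3,6]
H [4,3,6]
F [4,5,6]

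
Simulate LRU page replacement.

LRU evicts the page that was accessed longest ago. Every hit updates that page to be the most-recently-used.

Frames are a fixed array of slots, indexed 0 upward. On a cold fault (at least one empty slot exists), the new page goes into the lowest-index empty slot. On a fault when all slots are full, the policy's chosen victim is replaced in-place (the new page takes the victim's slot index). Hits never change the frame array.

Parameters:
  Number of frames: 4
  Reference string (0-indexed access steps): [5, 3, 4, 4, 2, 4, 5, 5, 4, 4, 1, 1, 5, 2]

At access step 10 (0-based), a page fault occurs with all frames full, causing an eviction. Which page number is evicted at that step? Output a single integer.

Step 0: ref 5 -> FAULT, frames=[5,-,-,-]
Step 1: ref 3 -> FAULT, frames=[5,3,-,-]
Step 2: ref 4 -> FAULT, frames=[5,3,4,-]
Step 3: ref 4 -> HIT, frames=[5,3,4,-]
Step 4: ref 2 -> FAULT, frames=[5,3,4,2]
Step 5: ref 4 -> HIT, frames=[5,3,4,2]
Step 6: ref 5 -> HIT, frames=[5,3,4,2]
Step 7: ref 5 -> HIT, frames=[5,3,4,2]
Step 8: ref 4 -> HIT, frames=[5,3,4,2]
Step 9: ref 4 -> HIT, frames=[5,3,4,2]
Step 10: ref 1 -> FAULT, evict 3, frames=[5,1,4,2]
At step 10: evicted page 3

Answer: 3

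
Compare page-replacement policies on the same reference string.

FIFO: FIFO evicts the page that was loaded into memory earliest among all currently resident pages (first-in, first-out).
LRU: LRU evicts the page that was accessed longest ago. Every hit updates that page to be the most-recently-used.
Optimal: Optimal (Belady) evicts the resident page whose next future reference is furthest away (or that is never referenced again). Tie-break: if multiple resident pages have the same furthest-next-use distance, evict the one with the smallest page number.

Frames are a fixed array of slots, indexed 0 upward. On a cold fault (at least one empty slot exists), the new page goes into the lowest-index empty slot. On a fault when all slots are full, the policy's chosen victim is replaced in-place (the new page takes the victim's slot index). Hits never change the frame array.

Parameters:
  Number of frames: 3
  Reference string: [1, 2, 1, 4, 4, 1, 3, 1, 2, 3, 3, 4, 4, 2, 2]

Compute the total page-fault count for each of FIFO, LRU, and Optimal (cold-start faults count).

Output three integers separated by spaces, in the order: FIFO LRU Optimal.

--- FIFO ---
  step 0: ref 1 -> FAULT, frames=[1,-,-] (faults so far: 1)
  step 1: ref 2 -> FAULT, frames=[1,2,-] (faults so far: 2)
  step 2: ref 1 -> HIT, frames=[1,2,-] (faults so far: 2)
  step 3: ref 4 -> FAULT, frames=[1,2,4] (faults so far: 3)
  step 4: ref 4 -> HIT, frames=[1,2,4] (faults so far: 3)
  step 5: ref 1 -> HIT, frames=[1,2,4] (faults so far: 3)
  step 6: ref 3 -> FAULT, evict 1, frames=[3,2,4] (faults so far: 4)
  step 7: ref 1 -> FAULT, evict 2, frames=[3,1,4] (faults so far: 5)
  step 8: ref 2 -> FAULT, evict 4, frames=[3,1,2] (faults so far: 6)
  step 9: ref 3 -> HIT, frames=[3,1,2] (faults so far: 6)
  step 10: ref 3 -> HIT, frames=[3,1,2] (faults so far: 6)
  step 11: ref 4 -> FAULT, evict 3, frames=[4,1,2] (faults so far: 7)
  step 12: ref 4 -> HIT, frames=[4,1,2] (faults so far: 7)
  step 13: ref 2 -> HIT, frames=[4,1,2] (faults so far: 7)
  step 14: ref 2 -> HIT, frames=[4,1,2] (faults so far: 7)
  FIFO total faults: 7
--- LRU ---
  step 0: ref 1 -> FAULT, frames=[1,-,-] (faults so far: 1)
  step 1: ref 2 -> FAULT, frames=[1,2,-] (faults so far: 2)
  step 2: ref 1 -> HIT, frames=[1,2,-] (faults so far: 2)
  step 3: ref 4 -> FAULT, frames=[1,2,4] (faults so far: 3)
  step 4: ref 4 -> HIT, frames=[1,2,4] (faults so far: 3)
  step 5: ref 1 -> HIT, frames=[1,2,4] (faults so far: 3)
  step 6: ref 3 -> FAULT, evict 2, frames=[1,3,4] (faults so far: 4)
  step 7: ref 1 -> HIT, frames=[1,3,4] (faults so far: 4)
  step 8: ref 2 -> FAULT, evict 4, frames=[1,3,2] (faults so far: 5)
  step 9: ref 3 -> HIT, frames=[1,3,2] (faults so far: 5)
  step 10: ref 3 -> HIT, frames=[1,3,2] (faults so far: 5)
  step 11: ref 4 -> FAULT, evict 1, frames=[4,3,2] (faults so far: 6)
  step 12: ref 4 -> HIT, frames=[4,3,2] (faults so far: 6)
  step 13: ref 2 -> HIT, frames=[4,3,2] (faults so far: 6)
  step 14: ref 2 -> HIT, frames=[4,3,2] (faults so far: 6)
  LRU total faults: 6
--- Optimal ---
  step 0: ref 1 -> FAULT, frames=[1,-,-] (faults so far: 1)
  step 1: ref 2 -> FAULT, frames=[1,2,-] (faults so far: 2)
  step 2: ref 1 -> HIT, frames=[1,2,-] (faults so far: 2)
  step 3: ref 4 -> FAULT, frames=[1,2,4] (faults so far: 3)
  step 4: ref 4 -> HIT, frames=[1,2,4] (faults so far: 3)
  step 5: ref 1 -> HIT, frames=[1,2,4] (faults so far: 3)
  step 6: ref 3 -> FAULT, evict 4, frames=[1,2,3] (faults so far: 4)
  step 7: ref 1 -> HIT, frames=[1,2,3] (faults so far: 4)
  step 8: ref 2 -> HIT, frames=[1,2,3] (faults so far: 4)
  step 9: ref 3 -> HIT, frames=[1,2,3] (faults so far: 4)
  step 10: ref 3 -> HIT, frames=[1,2,3] (faults so far: 4)
  step 11: ref 4 -> FAULT, evict 1, frames=[4,2,3] (faults so far: 5)
  step 12: ref 4 -> HIT, frames=[4,2,3] (faults so far: 5)
  step 13: ref 2 -> HIT, frames=[4,2,3] (faults so far: 5)
  step 14: ref 2 -> HIT, frames=[4,2,3] (faults so far: 5)
  Optimal total faults: 5

Answer: 7 6 5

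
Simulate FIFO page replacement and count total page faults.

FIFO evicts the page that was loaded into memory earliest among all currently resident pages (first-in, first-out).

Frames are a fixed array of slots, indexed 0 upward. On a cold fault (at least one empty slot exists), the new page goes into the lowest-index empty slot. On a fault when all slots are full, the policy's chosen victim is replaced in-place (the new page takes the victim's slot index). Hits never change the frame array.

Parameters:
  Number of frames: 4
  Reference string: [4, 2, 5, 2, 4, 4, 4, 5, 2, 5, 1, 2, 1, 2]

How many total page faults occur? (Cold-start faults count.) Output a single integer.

Answer: 4

Derivation:
Step 0: ref 4 → FAULT, frames=[4,-,-,-]
Step 1: ref 2 → FAULT, frames=[4,2,-,-]
Step 2: ref 5 → FAULT, frames=[4,2,5,-]
Step 3: ref 2 → HIT, frames=[4,2,5,-]
Step 4: ref 4 → HIT, frames=[4,2,5,-]
Step 5: ref 4 → HIT, frames=[4,2,5,-]
Step 6: ref 4 → HIT, frames=[4,2,5,-]
Step 7: ref 5 → HIT, frames=[4,2,5,-]
Step 8: ref 2 → HIT, frames=[4,2,5,-]
Step 9: ref 5 → HIT, frames=[4,2,5,-]
Step 10: ref 1 → FAULT, frames=[4,2,5,1]
Step 11: ref 2 → HIT, frames=[4,2,5,1]
Step 12: ref 1 → HIT, frames=[4,2,5,1]
Step 13: ref 2 → HIT, frames=[4,2,5,1]
Total faults: 4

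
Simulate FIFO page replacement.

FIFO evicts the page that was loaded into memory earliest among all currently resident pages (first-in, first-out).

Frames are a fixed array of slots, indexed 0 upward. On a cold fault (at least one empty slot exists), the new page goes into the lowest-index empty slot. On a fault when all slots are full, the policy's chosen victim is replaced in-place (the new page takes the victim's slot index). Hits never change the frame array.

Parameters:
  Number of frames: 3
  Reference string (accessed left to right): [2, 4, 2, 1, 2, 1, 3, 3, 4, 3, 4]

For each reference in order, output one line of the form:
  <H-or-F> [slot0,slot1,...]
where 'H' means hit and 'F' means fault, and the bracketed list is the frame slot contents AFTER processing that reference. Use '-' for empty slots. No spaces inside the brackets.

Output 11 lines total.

F [2,-,-]
F [2,4,-]
H [2,4,-]
F [2,4,1]
H [2,4,1]
H [2,4,1]
F [3,4,1]
H [3,4,1]
H [3,4,1]
H [3,4,1]
H [3,4,1]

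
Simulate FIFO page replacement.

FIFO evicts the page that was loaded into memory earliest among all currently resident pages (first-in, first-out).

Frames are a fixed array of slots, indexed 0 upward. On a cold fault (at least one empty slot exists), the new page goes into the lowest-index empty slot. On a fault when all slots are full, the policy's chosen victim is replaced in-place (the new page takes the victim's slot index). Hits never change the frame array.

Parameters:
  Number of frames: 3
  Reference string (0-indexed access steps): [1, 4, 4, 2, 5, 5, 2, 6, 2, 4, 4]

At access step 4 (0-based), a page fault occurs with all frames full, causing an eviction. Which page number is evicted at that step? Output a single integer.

Answer: 1

Derivation:
Step 0: ref 1 -> FAULT, frames=[1,-,-]
Step 1: ref 4 -> FAULT, frames=[1,4,-]
Step 2: ref 4 -> HIT, frames=[1,4,-]
Step 3: ref 2 -> FAULT, frames=[1,4,2]
Step 4: ref 5 -> FAULT, evict 1, frames=[5,4,2]
At step 4: evicted page 1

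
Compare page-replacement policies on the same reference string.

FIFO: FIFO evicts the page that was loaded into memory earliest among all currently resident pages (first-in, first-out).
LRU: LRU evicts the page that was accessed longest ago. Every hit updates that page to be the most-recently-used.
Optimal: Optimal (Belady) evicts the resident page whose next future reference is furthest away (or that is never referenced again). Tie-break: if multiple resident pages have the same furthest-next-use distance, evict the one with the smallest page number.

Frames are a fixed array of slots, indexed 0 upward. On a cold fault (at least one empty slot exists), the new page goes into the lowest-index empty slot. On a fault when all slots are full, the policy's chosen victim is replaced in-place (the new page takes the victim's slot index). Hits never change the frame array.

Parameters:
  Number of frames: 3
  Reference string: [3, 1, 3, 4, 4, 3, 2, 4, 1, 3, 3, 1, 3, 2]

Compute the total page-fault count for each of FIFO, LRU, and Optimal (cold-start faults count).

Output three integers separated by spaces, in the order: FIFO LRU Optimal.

Answer: 6 7 5

Derivation:
--- FIFO ---
  step 0: ref 3 -> FAULT, frames=[3,-,-] (faults so far: 1)
  step 1: ref 1 -> FAULT, frames=[3,1,-] (faults so far: 2)
  step 2: ref 3 -> HIT, frames=[3,1,-] (faults so far: 2)
  step 3: ref 4 -> FAULT, frames=[3,1,4] (faults so far: 3)
  step 4: ref 4 -> HIT, frames=[3,1,4] (faults so far: 3)
  step 5: ref 3 -> HIT, frames=[3,1,4] (faults so far: 3)
  step 6: ref 2 -> FAULT, evict 3, frames=[2,1,4] (faults so far: 4)
  step 7: ref 4 -> HIT, frames=[2,1,4] (faults so far: 4)
  step 8: ref 1 -> HIT, frames=[2,1,4] (faults so far: 4)
  step 9: ref 3 -> FAULT, evict 1, frames=[2,3,4] (faults so far: 5)
  step 10: ref 3 -> HIT, frames=[2,3,4] (faults so far: 5)
  step 11: ref 1 -> FAULT, evict 4, frames=[2,3,1] (faults so far: 6)
  step 12: ref 3 -> HIT, frames=[2,3,1] (faults so far: 6)
  step 13: ref 2 -> HIT, frames=[2,3,1] (faults so far: 6)
  FIFO total faults: 6
--- LRU ---
  step 0: ref 3 -> FAULT, frames=[3,-,-] (faults so far: 1)
  step 1: ref 1 -> FAULT, frames=[3,1,-] (faults so far: 2)
  step 2: ref 3 -> HIT, frames=[3,1,-] (faults so far: 2)
  step 3: ref 4 -> FAULT, frames=[3,1,4] (faults so far: 3)
  step 4: ref 4 -> HIT, frames=[3,1,4] (faults so far: 3)
  step 5: ref 3 -> HIT, frames=[3,1,4] (faults so far: 3)
  step 6: ref 2 -> FAULT, evict 1, frames=[3,2,4] (faults so far: 4)
  step 7: ref 4 -> HIT, frames=[3,2,4] (faults so far: 4)
  step 8: ref 1 -> FAULT, evict 3, frames=[1,2,4] (faults so far: 5)
  step 9: ref 3 -> FAULT, evict 2, frames=[1,3,4] (faults so far: 6)
  step 10: ref 3 -> HIT, frames=[1,3,4] (faults so far: 6)
  step 11: ref 1 -> HIT, frames=[1,3,4] (faults so far: 6)
  step 12: ref 3 -> HIT, frames=[1,3,4] (faults so far: 6)
  step 13: ref 2 -> FAULT, evict 4, frames=[1,3,2] (faults so far: 7)
  LRU total faults: 7
--- Optimal ---
  step 0: ref 3 -> FAULT, frames=[3,-,-] (faults so far: 1)
  step 1: ref 1 -> FAULT, frames=[3,1,-] (faults so far: 2)
  step 2: ref 3 -> HIT, frames=[3,1,-] (faults so far: 2)
  step 3: ref 4 -> FAULT, frames=[3,1,4] (faults so far: 3)
  step 4: ref 4 -> HIT, frames=[3,1,4] (faults so far: 3)
  step 5: ref 3 -> HIT, frames=[3,1,4] (faults so far: 3)
  step 6: ref 2 -> FAULT, evict 3, frames=[2,1,4] (faults so far: 4)
  step 7: ref 4 -> HIT, frames=[2,1,4] (faults so far: 4)
  step 8: ref 1 -> HIT, frames=[2,1,4] (faults so far: 4)
  step 9: ref 3 -> FAULT, evict 4, frames=[2,1,3] (faults so far: 5)
  step 10: ref 3 -> HIT, frames=[2,1,3] (faults so far: 5)
  step 11: ref 1 -> HIT, frames=[2,1,3] (faults so far: 5)
  step 12: ref 3 -> HIT, frames=[2,1,3] (faults so far: 5)
  step 13: ref 2 -> HIT, frames=[2,1,3] (faults so far: 5)
  Optimal total faults: 5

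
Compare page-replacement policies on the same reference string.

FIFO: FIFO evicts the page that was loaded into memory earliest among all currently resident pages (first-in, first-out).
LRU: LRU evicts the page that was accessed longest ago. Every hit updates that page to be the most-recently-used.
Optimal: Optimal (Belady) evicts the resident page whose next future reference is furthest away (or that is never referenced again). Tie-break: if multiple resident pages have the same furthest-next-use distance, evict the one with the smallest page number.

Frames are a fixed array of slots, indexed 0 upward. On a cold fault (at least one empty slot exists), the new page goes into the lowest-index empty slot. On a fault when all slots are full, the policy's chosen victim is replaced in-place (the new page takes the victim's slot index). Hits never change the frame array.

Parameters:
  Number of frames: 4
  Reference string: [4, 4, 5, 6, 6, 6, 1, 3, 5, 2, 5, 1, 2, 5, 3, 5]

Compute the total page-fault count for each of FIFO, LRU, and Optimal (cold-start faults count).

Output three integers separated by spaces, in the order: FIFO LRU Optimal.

Answer: 7 6 6

Derivation:
--- FIFO ---
  step 0: ref 4 -> FAULT, frames=[4,-,-,-] (faults so far: 1)
  step 1: ref 4 -> HIT, frames=[4,-,-,-] (faults so far: 1)
  step 2: ref 5 -> FAULT, frames=[4,5,-,-] (faults so far: 2)
  step 3: ref 6 -> FAULT, frames=[4,5,6,-] (faults so far: 3)
  step 4: ref 6 -> HIT, frames=[4,5,6,-] (faults so far: 3)
  step 5: ref 6 -> HIT, frames=[4,5,6,-] (faults so far: 3)
  step 6: ref 1 -> FAULT, frames=[4,5,6,1] (faults so far: 4)
  step 7: ref 3 -> FAULT, evict 4, frames=[3,5,6,1] (faults so far: 5)
  step 8: ref 5 -> HIT, frames=[3,5,6,1] (faults so far: 5)
  step 9: ref 2 -> FAULT, evict 5, frames=[3,2,6,1] (faults so far: 6)
  step 10: ref 5 -> FAULT, evict 6, frames=[3,2,5,1] (faults so far: 7)
  step 11: ref 1 -> HIT, frames=[3,2,5,1] (faults so far: 7)
  step 12: ref 2 -> HIT, frames=[3,2,5,1] (faults so far: 7)
  step 13: ref 5 -> HIT, frames=[3,2,5,1] (faults so far: 7)
  step 14: ref 3 -> HIT, frames=[3,2,5,1] (faults so far: 7)
  step 15: ref 5 -> HIT, frames=[3,2,5,1] (faults so far: 7)
  FIFO total faults: 7
--- LRU ---
  step 0: ref 4 -> FAULT, frames=[4,-,-,-] (faults so far: 1)
  step 1: ref 4 -> HIT, frames=[4,-,-,-] (faults so far: 1)
  step 2: ref 5 -> FAULT, frames=[4,5,-,-] (faults so far: 2)
  step 3: ref 6 -> FAULT, frames=[4,5,6,-] (faults so far: 3)
  step 4: ref 6 -> HIT, frames=[4,5,6,-] (faults so far: 3)
  step 5: ref 6 -> HIT, frames=[4,5,6,-] (faults so far: 3)
  step 6: ref 1 -> FAULT, frames=[4,5,6,1] (faults so far: 4)
  step 7: ref 3 -> FAULT, evict 4, frames=[3,5,6,1] (faults so far: 5)
  step 8: ref 5 -> HIT, frames=[3,5,6,1] (faults so far: 5)
  step 9: ref 2 -> FAULT, evict 6, frames=[3,5,2,1] (faults so far: 6)
  step 10: ref 5 -> HIT, frames=[3,5,2,1] (faults so far: 6)
  step 11: ref 1 -> HIT, frames=[3,5,2,1] (faults so far: 6)
  step 12: ref 2 -> HIT, frames=[3,5,2,1] (faults so far: 6)
  step 13: ref 5 -> HIT, frames=[3,5,2,1] (faults so far: 6)
  step 14: ref 3 -> HIT, frames=[3,5,2,1] (faults so far: 6)
  step 15: ref 5 -> HIT, frames=[3,5,2,1] (faults so far: 6)
  LRU total faults: 6
--- Optimal ---
  step 0: ref 4 -> FAULT, frames=[4,-,-,-] (faults so far: 1)
  step 1: ref 4 -> HIT, frames=[4,-,-,-] (faults so far: 1)
  step 2: ref 5 -> FAULT, frames=[4,5,-,-] (faults so far: 2)
  step 3: ref 6 -> FAULT, frames=[4,5,6,-] (faults so far: 3)
  step 4: ref 6 -> HIT, frames=[4,5,6,-] (faults so far: 3)
  step 5: ref 6 -> HIT, frames=[4,5,6,-] (faults so far: 3)
  step 6: ref 1 -> FAULT, frames=[4,5,6,1] (faults so far: 4)
  step 7: ref 3 -> FAULT, evict 4, frames=[3,5,6,1] (faults so far: 5)
  step 8: ref 5 -> HIT, frames=[3,5,6,1] (faults so far: 5)
  step 9: ref 2 -> FAULT, evict 6, frames=[3,5,2,1] (faults so far: 6)
  step 10: ref 5 -> HIT, frames=[3,5,2,1] (faults so far: 6)
  step 11: ref 1 -> HIT, frames=[3,5,2,1] (faults so far: 6)
  step 12: ref 2 -> HIT, frames=[3,5,2,1] (faults so far: 6)
  step 13: ref 5 -> HIT, frames=[3,5,2,1] (faults so far: 6)
  step 14: ref 3 -> HIT, frames=[3,5,2,1] (faults so far: 6)
  step 15: ref 5 -> HIT, frames=[3,5,2,1] (faults so far: 6)
  Optimal total faults: 6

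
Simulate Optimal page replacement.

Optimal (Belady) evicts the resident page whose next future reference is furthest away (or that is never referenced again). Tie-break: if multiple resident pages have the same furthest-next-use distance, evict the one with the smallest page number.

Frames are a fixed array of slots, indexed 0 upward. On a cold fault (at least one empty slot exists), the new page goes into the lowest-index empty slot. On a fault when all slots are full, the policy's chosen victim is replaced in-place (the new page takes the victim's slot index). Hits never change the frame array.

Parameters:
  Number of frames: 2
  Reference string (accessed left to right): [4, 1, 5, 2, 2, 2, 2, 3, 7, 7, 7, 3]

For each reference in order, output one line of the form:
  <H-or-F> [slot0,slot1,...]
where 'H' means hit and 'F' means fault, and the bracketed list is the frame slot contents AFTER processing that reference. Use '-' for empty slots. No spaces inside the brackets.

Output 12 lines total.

F [4,-]
F [4,1]
F [4,5]
F [2,5]
H [2,5]
H [2,5]
H [2,5]
F [3,5]
F [3,7]
H [3,7]
H [3,7]
H [3,7]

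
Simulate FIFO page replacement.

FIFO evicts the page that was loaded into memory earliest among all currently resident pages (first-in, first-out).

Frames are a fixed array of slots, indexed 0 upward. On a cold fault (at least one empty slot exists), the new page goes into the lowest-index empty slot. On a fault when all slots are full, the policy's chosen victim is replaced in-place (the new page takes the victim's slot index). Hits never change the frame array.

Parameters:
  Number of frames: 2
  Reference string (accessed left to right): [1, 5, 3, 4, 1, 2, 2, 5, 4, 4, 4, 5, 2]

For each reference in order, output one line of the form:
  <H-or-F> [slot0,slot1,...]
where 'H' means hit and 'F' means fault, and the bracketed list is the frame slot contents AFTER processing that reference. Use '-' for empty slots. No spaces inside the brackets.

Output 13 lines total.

F [1,-]
F [1,5]
F [3,5]
F [3,4]
F [1,4]
F [1,2]
H [1,2]
F [5,2]
F [5,4]
H [5,4]
H [5,4]
H [5,4]
F [2,4]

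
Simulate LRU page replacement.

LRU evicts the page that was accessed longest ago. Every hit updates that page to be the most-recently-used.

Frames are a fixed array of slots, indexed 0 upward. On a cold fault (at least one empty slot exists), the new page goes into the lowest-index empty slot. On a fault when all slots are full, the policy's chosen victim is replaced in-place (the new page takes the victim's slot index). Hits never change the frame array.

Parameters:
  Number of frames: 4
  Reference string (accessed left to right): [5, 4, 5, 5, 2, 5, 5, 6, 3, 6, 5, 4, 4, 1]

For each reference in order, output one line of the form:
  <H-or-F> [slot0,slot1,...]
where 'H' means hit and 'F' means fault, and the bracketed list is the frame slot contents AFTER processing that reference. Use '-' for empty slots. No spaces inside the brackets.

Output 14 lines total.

F [5,-,-,-]
F [5,4,-,-]
H [5,4,-,-]
H [5,4,-,-]
F [5,4,2,-]
H [5,4,2,-]
H [5,4,2,-]
F [5,4,2,6]
F [5,3,2,6]
H [5,3,2,6]
H [5,3,2,6]
F [5,3,4,6]
H [5,3,4,6]
F [5,1,4,6]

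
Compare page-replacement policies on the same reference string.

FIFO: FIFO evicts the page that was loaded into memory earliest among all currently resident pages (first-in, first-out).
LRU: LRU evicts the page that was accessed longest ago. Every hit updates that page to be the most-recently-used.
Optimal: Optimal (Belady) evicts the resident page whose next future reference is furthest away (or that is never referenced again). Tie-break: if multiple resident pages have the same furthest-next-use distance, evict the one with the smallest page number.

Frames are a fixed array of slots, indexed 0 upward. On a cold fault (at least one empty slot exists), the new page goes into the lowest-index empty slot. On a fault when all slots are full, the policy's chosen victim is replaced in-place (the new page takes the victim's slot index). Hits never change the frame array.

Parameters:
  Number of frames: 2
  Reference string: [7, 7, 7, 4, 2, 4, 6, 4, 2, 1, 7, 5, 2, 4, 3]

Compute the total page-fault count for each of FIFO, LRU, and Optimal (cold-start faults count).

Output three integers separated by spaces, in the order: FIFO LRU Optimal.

--- FIFO ---
  step 0: ref 7 -> FAULT, frames=[7,-] (faults so far: 1)
  step 1: ref 7 -> HIT, frames=[7,-] (faults so far: 1)
  step 2: ref 7 -> HIT, frames=[7,-] (faults so far: 1)
  step 3: ref 4 -> FAULT, frames=[7,4] (faults so far: 2)
  step 4: ref 2 -> FAULT, evict 7, frames=[2,4] (faults so far: 3)
  step 5: ref 4 -> HIT, frames=[2,4] (faults so far: 3)
  step 6: ref 6 -> FAULT, evict 4, frames=[2,6] (faults so far: 4)
  step 7: ref 4 -> FAULT, evict 2, frames=[4,6] (faults so far: 5)
  step 8: ref 2 -> FAULT, evict 6, frames=[4,2] (faults so far: 6)
  step 9: ref 1 -> FAULT, evict 4, frames=[1,2] (faults so far: 7)
  step 10: ref 7 -> FAULT, evict 2, frames=[1,7] (faults so far: 8)
  step 11: ref 5 -> FAULT, evict 1, frames=[5,7] (faults so far: 9)
  step 12: ref 2 -> FAULT, evict 7, frames=[5,2] (faults so far: 10)
  step 13: ref 4 -> FAULT, evict 5, frames=[4,2] (faults so far: 11)
  step 14: ref 3 -> FAULT, evict 2, frames=[4,3] (faults so far: 12)
  FIFO total faults: 12
--- LRU ---
  step 0: ref 7 -> FAULT, frames=[7,-] (faults so far: 1)
  step 1: ref 7 -> HIT, frames=[7,-] (faults so far: 1)
  step 2: ref 7 -> HIT, frames=[7,-] (faults so far: 1)
  step 3: ref 4 -> FAULT, frames=[7,4] (faults so far: 2)
  step 4: ref 2 -> FAULT, evict 7, frames=[2,4] (faults so far: 3)
  step 5: ref 4 -> HIT, frames=[2,4] (faults so far: 3)
  step 6: ref 6 -> FAULT, evict 2, frames=[6,4] (faults so far: 4)
  step 7: ref 4 -> HIT, frames=[6,4] (faults so far: 4)
  step 8: ref 2 -> FAULT, evict 6, frames=[2,4] (faults so far: 5)
  step 9: ref 1 -> FAULT, evict 4, frames=[2,1] (faults so far: 6)
  step 10: ref 7 -> FAULT, evict 2, frames=[7,1] (faults so far: 7)
  step 11: ref 5 -> FAULT, evict 1, frames=[7,5] (faults so far: 8)
  step 12: ref 2 -> FAULT, evict 7, frames=[2,5] (faults so far: 9)
  step 13: ref 4 -> FAULT, evict 5, frames=[2,4] (faults so far: 10)
  step 14: ref 3 -> FAULT, evict 2, frames=[3,4] (faults so far: 11)
  LRU total faults: 11
--- Optimal ---
  step 0: ref 7 -> FAULT, frames=[7,-] (faults so far: 1)
  step 1: ref 7 -> HIT, frames=[7,-] (faults so far: 1)
  step 2: ref 7 -> HIT, frames=[7,-] (faults so far: 1)
  step 3: ref 4 -> FAULT, frames=[7,4] (faults so far: 2)
  step 4: ref 2 -> FAULT, evict 7, frames=[2,4] (faults so far: 3)
  step 5: ref 4 -> HIT, frames=[2,4] (faults so far: 3)
  step 6: ref 6 -> FAULT, evict 2, frames=[6,4] (faults so far: 4)
  step 7: ref 4 -> HIT, frames=[6,4] (faults so far: 4)
  step 8: ref 2 -> FAULT, evict 6, frames=[2,4] (faults so far: 5)
  step 9: ref 1 -> FAULT, evict 4, frames=[2,1] (faults so far: 6)
  step 10: ref 7 -> FAULT, evict 1, frames=[2,7] (faults so far: 7)
  step 11: ref 5 -> FAULT, evict 7, frames=[2,5] (faults so far: 8)
  step 12: ref 2 -> HIT, frames=[2,5] (faults so far: 8)
  step 13: ref 4 -> FAULT, evict 2, frames=[4,5] (faults so far: 9)
  step 14: ref 3 -> FAULT, evict 4, frames=[3,5] (faults so far: 10)
  Optimal total faults: 10

Answer: 12 11 10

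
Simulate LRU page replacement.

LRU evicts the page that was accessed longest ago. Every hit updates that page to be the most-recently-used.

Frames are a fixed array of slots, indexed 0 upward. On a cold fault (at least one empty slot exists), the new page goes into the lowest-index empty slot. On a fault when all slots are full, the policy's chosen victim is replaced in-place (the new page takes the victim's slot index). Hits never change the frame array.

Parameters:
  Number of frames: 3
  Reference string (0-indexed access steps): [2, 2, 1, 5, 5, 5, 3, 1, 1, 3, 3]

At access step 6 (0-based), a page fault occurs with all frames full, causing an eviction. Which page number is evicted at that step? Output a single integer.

Step 0: ref 2 -> FAULT, frames=[2,-,-]
Step 1: ref 2 -> HIT, frames=[2,-,-]
Step 2: ref 1 -> FAULT, frames=[2,1,-]
Step 3: ref 5 -> FAULT, frames=[2,1,5]
Step 4: ref 5 -> HIT, frames=[2,1,5]
Step 5: ref 5 -> HIT, frames=[2,1,5]
Step 6: ref 3 -> FAULT, evict 2, frames=[3,1,5]
At step 6: evicted page 2

Answer: 2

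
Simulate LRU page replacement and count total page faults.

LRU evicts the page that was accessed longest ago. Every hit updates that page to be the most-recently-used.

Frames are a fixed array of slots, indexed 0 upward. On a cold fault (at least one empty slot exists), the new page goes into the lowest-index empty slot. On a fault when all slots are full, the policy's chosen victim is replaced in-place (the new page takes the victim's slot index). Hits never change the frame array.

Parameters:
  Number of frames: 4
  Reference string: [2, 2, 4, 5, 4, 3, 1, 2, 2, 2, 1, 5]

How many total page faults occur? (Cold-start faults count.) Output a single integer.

Step 0: ref 2 → FAULT, frames=[2,-,-,-]
Step 1: ref 2 → HIT, frames=[2,-,-,-]
Step 2: ref 4 → FAULT, frames=[2,4,-,-]
Step 3: ref 5 → FAULT, frames=[2,4,5,-]
Step 4: ref 4 → HIT, frames=[2,4,5,-]
Step 5: ref 3 → FAULT, frames=[2,4,5,3]
Step 6: ref 1 → FAULT (evict 2), frames=[1,4,5,3]
Step 7: ref 2 → FAULT (evict 5), frames=[1,4,2,3]
Step 8: ref 2 → HIT, frames=[1,4,2,3]
Step 9: ref 2 → HIT, frames=[1,4,2,3]
Step 10: ref 1 → HIT, frames=[1,4,2,3]
Step 11: ref 5 → FAULT (evict 4), frames=[1,5,2,3]
Total faults: 7

Answer: 7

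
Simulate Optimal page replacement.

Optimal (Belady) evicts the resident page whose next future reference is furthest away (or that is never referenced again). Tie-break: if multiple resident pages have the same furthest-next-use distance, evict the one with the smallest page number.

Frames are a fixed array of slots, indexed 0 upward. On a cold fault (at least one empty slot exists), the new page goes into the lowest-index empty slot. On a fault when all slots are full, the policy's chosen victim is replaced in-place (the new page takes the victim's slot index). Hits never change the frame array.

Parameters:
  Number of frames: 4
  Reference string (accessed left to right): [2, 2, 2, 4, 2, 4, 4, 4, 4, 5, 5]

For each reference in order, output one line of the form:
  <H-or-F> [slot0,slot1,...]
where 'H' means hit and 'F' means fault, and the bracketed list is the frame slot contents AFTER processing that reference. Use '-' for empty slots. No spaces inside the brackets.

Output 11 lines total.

F [2,-,-,-]
H [2,-,-,-]
H [2,-,-,-]
F [2,4,-,-]
H [2,4,-,-]
H [2,4,-,-]
H [2,4,-,-]
H [2,4,-,-]
H [2,4,-,-]
F [2,4,5,-]
H [2,4,5,-]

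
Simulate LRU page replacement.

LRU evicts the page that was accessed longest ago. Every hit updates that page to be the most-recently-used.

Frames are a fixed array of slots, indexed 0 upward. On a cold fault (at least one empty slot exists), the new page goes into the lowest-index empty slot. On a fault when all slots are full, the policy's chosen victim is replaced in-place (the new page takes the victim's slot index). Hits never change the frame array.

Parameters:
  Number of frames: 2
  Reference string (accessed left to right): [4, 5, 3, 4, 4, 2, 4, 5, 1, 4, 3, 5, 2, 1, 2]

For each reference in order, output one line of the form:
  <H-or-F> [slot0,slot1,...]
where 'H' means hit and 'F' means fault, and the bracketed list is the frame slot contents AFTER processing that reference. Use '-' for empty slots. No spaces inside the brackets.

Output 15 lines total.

F [4,-]
F [4,5]
F [3,5]
F [3,4]
H [3,4]
F [2,4]
H [2,4]
F [5,4]
F [5,1]
F [4,1]
F [4,3]
F [5,3]
F [5,2]
F [1,2]
H [1,2]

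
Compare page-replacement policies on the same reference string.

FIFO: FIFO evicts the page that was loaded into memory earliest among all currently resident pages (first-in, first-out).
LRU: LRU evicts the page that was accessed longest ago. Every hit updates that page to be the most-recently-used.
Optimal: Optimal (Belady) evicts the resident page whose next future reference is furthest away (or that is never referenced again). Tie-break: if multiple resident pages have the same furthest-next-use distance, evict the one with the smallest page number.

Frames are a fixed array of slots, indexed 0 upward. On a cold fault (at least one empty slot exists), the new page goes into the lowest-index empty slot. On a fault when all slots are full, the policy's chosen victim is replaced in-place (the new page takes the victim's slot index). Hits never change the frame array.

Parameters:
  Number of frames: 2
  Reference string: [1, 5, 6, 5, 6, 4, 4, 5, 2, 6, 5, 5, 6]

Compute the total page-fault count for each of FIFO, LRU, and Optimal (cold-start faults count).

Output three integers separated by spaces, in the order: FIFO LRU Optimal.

Answer: 8 8 6

Derivation:
--- FIFO ---
  step 0: ref 1 -> FAULT, frames=[1,-] (faults so far: 1)
  step 1: ref 5 -> FAULT, frames=[1,5] (faults so far: 2)
  step 2: ref 6 -> FAULT, evict 1, frames=[6,5] (faults so far: 3)
  step 3: ref 5 -> HIT, frames=[6,5] (faults so far: 3)
  step 4: ref 6 -> HIT, frames=[6,5] (faults so far: 3)
  step 5: ref 4 -> FAULT, evict 5, frames=[6,4] (faults so far: 4)
  step 6: ref 4 -> HIT, frames=[6,4] (faults so far: 4)
  step 7: ref 5 -> FAULT, evict 6, frames=[5,4] (faults so far: 5)
  step 8: ref 2 -> FAULT, evict 4, frames=[5,2] (faults so far: 6)
  step 9: ref 6 -> FAULT, evict 5, frames=[6,2] (faults so far: 7)
  step 10: ref 5 -> FAULT, evict 2, frames=[6,5] (faults so far: 8)
  step 11: ref 5 -> HIT, frames=[6,5] (faults so far: 8)
  step 12: ref 6 -> HIT, frames=[6,5] (faults so far: 8)
  FIFO total faults: 8
--- LRU ---
  step 0: ref 1 -> FAULT, frames=[1,-] (faults so far: 1)
  step 1: ref 5 -> FAULT, frames=[1,5] (faults so far: 2)
  step 2: ref 6 -> FAULT, evict 1, frames=[6,5] (faults so far: 3)
  step 3: ref 5 -> HIT, frames=[6,5] (faults so far: 3)
  step 4: ref 6 -> HIT, frames=[6,5] (faults so far: 3)
  step 5: ref 4 -> FAULT, evict 5, frames=[6,4] (faults so far: 4)
  step 6: ref 4 -> HIT, frames=[6,4] (faults so far: 4)
  step 7: ref 5 -> FAULT, evict 6, frames=[5,4] (faults so far: 5)
  step 8: ref 2 -> FAULT, evict 4, frames=[5,2] (faults so far: 6)
  step 9: ref 6 -> FAULT, evict 5, frames=[6,2] (faults so far: 7)
  step 10: ref 5 -> FAULT, evict 2, frames=[6,5] (faults so far: 8)
  step 11: ref 5 -> HIT, frames=[6,5] (faults so far: 8)
  step 12: ref 6 -> HIT, frames=[6,5] (faults so far: 8)
  LRU total faults: 8
--- Optimal ---
  step 0: ref 1 -> FAULT, frames=[1,-] (faults so far: 1)
  step 1: ref 5 -> FAULT, frames=[1,5] (faults so far: 2)
  step 2: ref 6 -> FAULT, evict 1, frames=[6,5] (faults so far: 3)
  step 3: ref 5 -> HIT, frames=[6,5] (faults so far: 3)
  step 4: ref 6 -> HIT, frames=[6,5] (faults so far: 3)
  step 5: ref 4 -> FAULT, evict 6, frames=[4,5] (faults so far: 4)
  step 6: ref 4 -> HIT, frames=[4,5] (faults so far: 4)
  step 7: ref 5 -> HIT, frames=[4,5] (faults so far: 4)
  step 8: ref 2 -> FAULT, evict 4, frames=[2,5] (faults so far: 5)
  step 9: ref 6 -> FAULT, evict 2, frames=[6,5] (faults so far: 6)
  step 10: ref 5 -> HIT, frames=[6,5] (faults so far: 6)
  step 11: ref 5 -> HIT, frames=[6,5] (faults so far: 6)
  step 12: ref 6 -> HIT, frames=[6,5] (faults so far: 6)
  Optimal total faults: 6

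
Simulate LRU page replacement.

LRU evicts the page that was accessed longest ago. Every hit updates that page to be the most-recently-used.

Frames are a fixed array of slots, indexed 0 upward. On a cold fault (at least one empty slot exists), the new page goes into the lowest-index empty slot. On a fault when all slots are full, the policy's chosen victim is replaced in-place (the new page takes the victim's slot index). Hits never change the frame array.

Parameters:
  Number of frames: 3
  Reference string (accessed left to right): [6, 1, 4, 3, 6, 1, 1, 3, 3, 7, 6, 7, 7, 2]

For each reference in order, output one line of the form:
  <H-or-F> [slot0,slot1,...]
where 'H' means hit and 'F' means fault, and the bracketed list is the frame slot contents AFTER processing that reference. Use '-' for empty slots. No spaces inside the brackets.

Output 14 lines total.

F [6,-,-]
F [6,1,-]
F [6,1,4]
F [3,1,4]
F [3,6,4]
F [3,6,1]
H [3,6,1]
H [3,6,1]
H [3,6,1]
F [3,7,1]
F [3,7,6]
H [3,7,6]
H [3,7,6]
F [2,7,6]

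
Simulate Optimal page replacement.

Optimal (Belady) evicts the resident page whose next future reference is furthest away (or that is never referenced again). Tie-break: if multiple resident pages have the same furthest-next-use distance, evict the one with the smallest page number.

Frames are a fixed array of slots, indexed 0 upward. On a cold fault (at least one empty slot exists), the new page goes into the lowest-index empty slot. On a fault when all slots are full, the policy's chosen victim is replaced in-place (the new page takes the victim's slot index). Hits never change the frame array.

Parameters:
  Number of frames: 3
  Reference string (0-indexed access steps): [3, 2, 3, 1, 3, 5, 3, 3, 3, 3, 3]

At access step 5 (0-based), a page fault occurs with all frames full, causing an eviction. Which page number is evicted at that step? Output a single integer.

Step 0: ref 3 -> FAULT, frames=[3,-,-]
Step 1: ref 2 -> FAULT, frames=[3,2,-]
Step 2: ref 3 -> HIT, frames=[3,2,-]
Step 3: ref 1 -> FAULT, frames=[3,2,1]
Step 4: ref 3 -> HIT, frames=[3,2,1]
Step 5: ref 5 -> FAULT, evict 1, frames=[3,2,5]
At step 5: evicted page 1

Answer: 1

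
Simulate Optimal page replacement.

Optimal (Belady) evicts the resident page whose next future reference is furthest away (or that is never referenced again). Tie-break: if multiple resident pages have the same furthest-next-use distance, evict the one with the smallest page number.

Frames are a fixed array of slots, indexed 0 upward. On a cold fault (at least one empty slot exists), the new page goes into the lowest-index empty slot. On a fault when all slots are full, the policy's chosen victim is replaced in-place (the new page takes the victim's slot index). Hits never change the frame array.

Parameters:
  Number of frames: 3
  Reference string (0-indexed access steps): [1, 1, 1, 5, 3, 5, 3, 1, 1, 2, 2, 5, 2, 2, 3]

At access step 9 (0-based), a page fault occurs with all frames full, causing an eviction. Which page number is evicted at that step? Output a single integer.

Answer: 1

Derivation:
Step 0: ref 1 -> FAULT, frames=[1,-,-]
Step 1: ref 1 -> HIT, frames=[1,-,-]
Step 2: ref 1 -> HIT, frames=[1,-,-]
Step 3: ref 5 -> FAULT, frames=[1,5,-]
Step 4: ref 3 -> FAULT, frames=[1,5,3]
Step 5: ref 5 -> HIT, frames=[1,5,3]
Step 6: ref 3 -> HIT, frames=[1,5,3]
Step 7: ref 1 -> HIT, frames=[1,5,3]
Step 8: ref 1 -> HIT, frames=[1,5,3]
Step 9: ref 2 -> FAULT, evict 1, frames=[2,5,3]
At step 9: evicted page 1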